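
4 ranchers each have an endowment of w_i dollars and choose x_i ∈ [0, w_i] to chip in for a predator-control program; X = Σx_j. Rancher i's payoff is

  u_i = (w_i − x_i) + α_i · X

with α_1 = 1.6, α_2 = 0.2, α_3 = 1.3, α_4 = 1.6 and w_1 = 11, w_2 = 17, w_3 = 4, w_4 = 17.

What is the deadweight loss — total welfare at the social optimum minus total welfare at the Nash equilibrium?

62.9

∂u_i/∂x_i = α_i − 1, so rancher i contributes w_i if α_i > 1, else 0.
α_i > 1 for i ∈ {1, 3, 4}; NE contributions (11, 0, 4, 17), X = 32.
W^NE = Σw_i − X^NE + (Σα_i)·X^NE = 49 + 3.7·32 = 167.4.
Planner: ∂(Σu_j)/∂x_i = Σα_j − 1 = 3.7 > 0, so everyone contributes w_i; X^SO = 49, W^SO = 49 + 3.7·49 = 230.3.
Deadweight loss = 62.9.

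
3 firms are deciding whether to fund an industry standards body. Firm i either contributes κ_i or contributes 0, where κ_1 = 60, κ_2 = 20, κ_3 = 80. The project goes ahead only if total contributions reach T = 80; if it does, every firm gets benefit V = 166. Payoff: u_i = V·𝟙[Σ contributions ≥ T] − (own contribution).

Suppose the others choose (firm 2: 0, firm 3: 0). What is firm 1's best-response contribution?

0

Others' total = 0. Even contributing 60 gives 60 < 80: no benefit either way.
Best response: 0.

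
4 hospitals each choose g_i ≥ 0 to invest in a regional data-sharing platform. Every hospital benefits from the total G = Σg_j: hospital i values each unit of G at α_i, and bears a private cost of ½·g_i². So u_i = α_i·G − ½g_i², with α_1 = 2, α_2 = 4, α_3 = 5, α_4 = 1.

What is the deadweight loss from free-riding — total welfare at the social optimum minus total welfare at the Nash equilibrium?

167

Hospital i's FOC: ∂u_i/∂g_i = α_i − g_i = 0, so g_i* = α_i.
NE contributions = (2, 4, 5, 1); G = 12.
W^NE = (Σα)·G − ½Σα_i² = 12² − ½·46 = 121.
Planner sets g_i = Σα_j = 12 for every i, so G^SO = 4·12 = 48.
W^SO = (Σα)·G^SO − ½·4·(Σα)² = (4/2)·12² = 288.
Deadweight loss = W^SO − W^NE = 167.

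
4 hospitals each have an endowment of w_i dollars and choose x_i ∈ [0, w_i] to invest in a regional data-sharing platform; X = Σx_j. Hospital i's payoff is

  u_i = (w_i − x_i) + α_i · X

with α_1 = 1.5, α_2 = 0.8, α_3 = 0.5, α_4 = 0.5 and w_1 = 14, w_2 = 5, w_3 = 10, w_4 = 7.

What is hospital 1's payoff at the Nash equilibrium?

21

∂u_i/∂x_i = α_i − 1, so hospital i contributes w_i if α_i > 1, else 0.
α_i > 1 for i ∈ {1}; NE contributions (14, 0, 0, 0), X = 14.
u_1 = (14 − 14) + 1.5·14 = 21.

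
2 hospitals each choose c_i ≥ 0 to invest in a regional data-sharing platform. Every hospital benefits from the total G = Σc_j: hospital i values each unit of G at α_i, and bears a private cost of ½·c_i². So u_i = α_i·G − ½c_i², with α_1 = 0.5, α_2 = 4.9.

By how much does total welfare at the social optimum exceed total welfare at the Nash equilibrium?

Hospital i's FOC: ∂u_i/∂c_i = α_i − c_i = 0, so c_i* = α_i.
NE contributions = (0.5, 4.9); G = 5.4.
W^NE = (Σα)·G − ½Σα_i² = 5.4² − ½·24.26 = 17.03.
Planner sets c_i = Σα_j = 5.4 for every i, so G^SO = 2·5.4 = 10.8.
W^SO = (Σα)·G^SO − ½·2·(Σα)² = (2/2)·5.4² = 29.16.
Deadweight loss = W^SO − W^NE = 12.13.

12.13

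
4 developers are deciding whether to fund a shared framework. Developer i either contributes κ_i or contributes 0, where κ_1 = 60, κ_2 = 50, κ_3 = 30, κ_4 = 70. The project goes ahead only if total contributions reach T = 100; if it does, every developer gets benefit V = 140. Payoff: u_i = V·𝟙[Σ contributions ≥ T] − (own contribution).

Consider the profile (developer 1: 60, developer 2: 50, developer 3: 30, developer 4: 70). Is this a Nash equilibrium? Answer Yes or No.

No

Total = 210 ≥ 100: provided.
Developer 1 (pledges 60, payoff 80): dropping to 0 → total 150, payoff 140. Profitable deviation.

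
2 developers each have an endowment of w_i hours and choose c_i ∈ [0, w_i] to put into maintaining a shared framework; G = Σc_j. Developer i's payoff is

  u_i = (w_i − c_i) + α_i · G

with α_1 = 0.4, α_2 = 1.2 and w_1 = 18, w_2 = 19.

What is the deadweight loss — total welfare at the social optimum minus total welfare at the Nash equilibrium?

∂u_i/∂c_i = α_i − 1, so developer i contributes w_i if α_i > 1, else 0.
α_i > 1 for i ∈ {2}; NE contributions (0, 19), G = 19.
W^NE = Σw_i − G^NE + (Σα_i)·G^NE = 37 + 0.6·19 = 48.4.
Planner: ∂(Σu_j)/∂c_i = Σα_j − 1 = 0.6 > 0, so everyone contributes w_i; G^SO = 37, W^SO = 37 + 0.6·37 = 59.2.
Deadweight loss = 10.8.

10.8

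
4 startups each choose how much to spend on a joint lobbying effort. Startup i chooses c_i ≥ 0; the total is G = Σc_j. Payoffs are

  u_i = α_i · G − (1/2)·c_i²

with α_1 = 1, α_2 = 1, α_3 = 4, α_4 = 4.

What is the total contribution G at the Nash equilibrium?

10

Startup i's FOC: ∂u_i/∂c_i = α_i − c_i = 0, so c_i* = α_i.
NE contributions = (1, 1, 4, 4); G = 10.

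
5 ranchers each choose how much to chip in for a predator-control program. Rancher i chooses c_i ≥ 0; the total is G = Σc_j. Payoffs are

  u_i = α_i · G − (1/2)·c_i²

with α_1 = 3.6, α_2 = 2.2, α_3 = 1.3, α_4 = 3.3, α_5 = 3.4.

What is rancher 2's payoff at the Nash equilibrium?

Rancher i's FOC: ∂u_i/∂c_i = α_i − c_i = 0, so c_i* = α_i.
NE contributions = (3.6, 2.2, 1.3, 3.3, 3.4); G = 13.8.
u_2 = α_2·G − ½·(c_2)² = 2.2·13.8 − ½·2.2² = 27.94.

27.94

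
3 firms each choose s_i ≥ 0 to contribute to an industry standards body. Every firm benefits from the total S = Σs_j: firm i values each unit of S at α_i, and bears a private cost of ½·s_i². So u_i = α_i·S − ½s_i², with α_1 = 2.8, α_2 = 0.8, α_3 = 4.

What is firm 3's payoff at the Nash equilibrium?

22.4

Firm i's FOC: ∂u_i/∂s_i = α_i − s_i = 0, so s_i* = α_i.
NE contributions = (2.8, 0.8, 4); S = 7.6.
u_3 = α_3·S − ½·(s_3)² = 4·7.6 − ½·4² = 22.4.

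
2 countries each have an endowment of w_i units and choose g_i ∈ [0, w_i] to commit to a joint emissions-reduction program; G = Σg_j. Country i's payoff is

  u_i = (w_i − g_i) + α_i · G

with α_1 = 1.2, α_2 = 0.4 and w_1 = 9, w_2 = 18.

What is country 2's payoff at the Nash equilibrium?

21.6

∂u_i/∂g_i = α_i − 1, so country i contributes w_i if α_i > 1, else 0.
α_i > 1 for i ∈ {1}; NE contributions (9, 0), G = 9.
u_2 = (18 − 0) + 0.4·9 = 21.6.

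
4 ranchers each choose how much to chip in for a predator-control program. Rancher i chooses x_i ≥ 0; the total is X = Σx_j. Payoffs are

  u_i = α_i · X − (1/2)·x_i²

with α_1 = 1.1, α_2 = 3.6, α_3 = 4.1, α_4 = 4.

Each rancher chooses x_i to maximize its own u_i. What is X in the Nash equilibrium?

Rancher i's FOC: ∂u_i/∂x_i = α_i − x_i = 0, so x_i* = α_i.
NE contributions = (1.1, 3.6, 4.1, 4); X = 12.8.

12.8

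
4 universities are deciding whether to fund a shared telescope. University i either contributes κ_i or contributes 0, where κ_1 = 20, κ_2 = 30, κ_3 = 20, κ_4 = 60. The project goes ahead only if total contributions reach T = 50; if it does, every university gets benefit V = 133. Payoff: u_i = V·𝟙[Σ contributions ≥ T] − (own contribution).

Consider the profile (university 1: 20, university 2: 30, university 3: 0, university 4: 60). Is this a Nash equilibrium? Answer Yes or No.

No

Total = 110 ≥ 50: provided.
University 1 (pledges 20, payoff 113): dropping to 0 → total 90, payoff 133. Profitable deviation.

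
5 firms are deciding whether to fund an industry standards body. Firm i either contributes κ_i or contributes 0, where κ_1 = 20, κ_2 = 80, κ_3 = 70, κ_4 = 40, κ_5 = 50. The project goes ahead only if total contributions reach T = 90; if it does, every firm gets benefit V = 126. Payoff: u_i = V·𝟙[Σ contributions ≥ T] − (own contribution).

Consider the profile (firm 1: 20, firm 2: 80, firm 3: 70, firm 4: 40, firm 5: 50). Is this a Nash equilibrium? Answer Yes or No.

Total = 260 ≥ 90: provided.
Firm 1 (pledges 20, payoff 106): dropping to 0 → total 240, payoff 126. Profitable deviation.

No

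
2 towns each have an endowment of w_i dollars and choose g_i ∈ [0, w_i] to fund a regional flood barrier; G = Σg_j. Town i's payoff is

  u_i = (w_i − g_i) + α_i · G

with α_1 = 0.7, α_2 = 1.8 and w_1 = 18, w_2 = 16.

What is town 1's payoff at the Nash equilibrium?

∂u_i/∂g_i = α_i − 1, so town i contributes w_i if α_i > 1, else 0.
α_i > 1 for i ∈ {2}; NE contributions (0, 16), G = 16.
u_1 = (18 − 0) + 0.7·16 = 29.2.

29.2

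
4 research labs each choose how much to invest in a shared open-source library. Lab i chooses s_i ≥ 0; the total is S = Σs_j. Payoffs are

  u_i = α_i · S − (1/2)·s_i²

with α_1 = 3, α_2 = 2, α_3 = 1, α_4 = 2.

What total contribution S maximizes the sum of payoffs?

Planner FOC: ∂(Σu_j)/∂s_i = (Σα_j) − s_i = 0, so s_i^SO = Σα_j = 8 for every i; S^SO = 32.

32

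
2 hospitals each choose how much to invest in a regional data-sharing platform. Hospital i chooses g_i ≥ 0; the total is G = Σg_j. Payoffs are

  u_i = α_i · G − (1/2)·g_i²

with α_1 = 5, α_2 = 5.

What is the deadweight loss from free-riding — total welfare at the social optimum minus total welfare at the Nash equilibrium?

Hospital i's FOC: ∂u_i/∂g_i = α_i − g_i = 0, so g_i* = α_i.
NE contributions = (5, 5); G = 10.
W^NE = (Σα)·G − ½Σα_i² = 10² − ½·50 = 75.
Planner sets g_i = Σα_j = 10 for every i, so G^SO = 2·10 = 20.
W^SO = (Σα)·G^SO − ½·2·(Σα)² = (2/2)·10² = 100.
Deadweight loss = W^SO − W^NE = 25.

25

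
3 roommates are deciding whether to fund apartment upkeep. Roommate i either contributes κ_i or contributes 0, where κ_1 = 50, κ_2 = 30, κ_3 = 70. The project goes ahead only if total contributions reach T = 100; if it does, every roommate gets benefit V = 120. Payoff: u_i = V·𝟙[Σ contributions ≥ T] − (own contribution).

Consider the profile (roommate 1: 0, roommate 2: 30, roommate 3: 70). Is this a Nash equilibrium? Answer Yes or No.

Yes

Total = 100 ≥ 100: provided.
Roommate 1 (pledges 0, payoff 120): pledging 50 → total 150, payoff 70. No gain.
Roommate 2 (pledges 30, payoff 90): dropping to 0 → total 70, payoff 0. No gain.
Roommate 3 (pledges 70, payoff 50): dropping to 0 → total 30, payoff 0. No gain.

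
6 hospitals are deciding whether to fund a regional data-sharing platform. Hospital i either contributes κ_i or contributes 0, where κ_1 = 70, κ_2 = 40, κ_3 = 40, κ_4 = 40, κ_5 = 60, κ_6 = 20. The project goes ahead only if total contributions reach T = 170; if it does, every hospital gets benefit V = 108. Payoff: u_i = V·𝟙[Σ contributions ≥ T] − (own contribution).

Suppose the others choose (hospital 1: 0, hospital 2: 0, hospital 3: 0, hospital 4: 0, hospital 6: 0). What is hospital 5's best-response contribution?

0

Others' total = 0. Even contributing 60 gives 60 < 170: no benefit either way.
Best response: 0.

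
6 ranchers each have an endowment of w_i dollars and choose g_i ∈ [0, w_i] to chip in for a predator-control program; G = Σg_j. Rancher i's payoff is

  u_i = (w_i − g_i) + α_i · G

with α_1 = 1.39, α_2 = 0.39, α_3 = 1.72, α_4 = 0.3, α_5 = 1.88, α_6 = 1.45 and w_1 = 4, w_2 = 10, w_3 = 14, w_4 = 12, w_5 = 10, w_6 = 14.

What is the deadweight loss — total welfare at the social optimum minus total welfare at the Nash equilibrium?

134.86

∂u_i/∂g_i = α_i − 1, so rancher i contributes w_i if α_i > 1, else 0.
α_i > 1 for i ∈ {1, 3, 5, 6}; NE contributions (4, 0, 14, 0, 10, 14), G = 42.
W^NE = Σw_i − G^NE + (Σα_i)·G^NE = 64 + 6.13·42 = 321.46.
Planner: ∂(Σu_j)/∂g_i = Σα_j − 1 = 6.13 > 0, so everyone contributes w_i; G^SO = 64, W^SO = 64 + 6.13·64 = 456.32.
Deadweight loss = 134.86.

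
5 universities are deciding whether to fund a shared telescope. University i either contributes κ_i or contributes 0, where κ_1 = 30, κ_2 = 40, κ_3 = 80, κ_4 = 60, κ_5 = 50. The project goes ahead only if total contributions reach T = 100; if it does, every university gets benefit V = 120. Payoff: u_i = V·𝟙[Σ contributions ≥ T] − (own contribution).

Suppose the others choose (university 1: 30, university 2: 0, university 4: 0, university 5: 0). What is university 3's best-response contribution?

80

Others' total = 30. Contributing 80 brings total to 110 ≥ 100: gain V − κ_3 = 40.
Best response: 80.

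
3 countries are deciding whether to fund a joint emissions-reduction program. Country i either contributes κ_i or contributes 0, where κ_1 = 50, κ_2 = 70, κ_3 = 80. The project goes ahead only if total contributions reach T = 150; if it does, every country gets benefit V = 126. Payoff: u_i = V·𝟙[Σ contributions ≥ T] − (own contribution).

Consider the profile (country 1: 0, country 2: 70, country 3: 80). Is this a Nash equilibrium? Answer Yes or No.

Total = 150 ≥ 150: provided.
Country 1 (pledges 0, payoff 126): pledging 50 → total 200, payoff 76. No gain.
Country 2 (pledges 70, payoff 56): dropping to 0 → total 80, payoff 0. No gain.
Country 3 (pledges 80, payoff 46): dropping to 0 → total 70, payoff 0. No gain.

Yes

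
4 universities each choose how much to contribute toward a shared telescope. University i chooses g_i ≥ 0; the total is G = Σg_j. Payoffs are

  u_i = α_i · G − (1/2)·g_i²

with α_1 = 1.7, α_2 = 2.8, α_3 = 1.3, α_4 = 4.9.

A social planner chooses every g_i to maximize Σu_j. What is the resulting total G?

Planner FOC: ∂(Σu_j)/∂g_i = (Σα_j) − g_i = 0, so g_i^SO = Σα_j = 10.7 for every i; G^SO = 42.8.

42.8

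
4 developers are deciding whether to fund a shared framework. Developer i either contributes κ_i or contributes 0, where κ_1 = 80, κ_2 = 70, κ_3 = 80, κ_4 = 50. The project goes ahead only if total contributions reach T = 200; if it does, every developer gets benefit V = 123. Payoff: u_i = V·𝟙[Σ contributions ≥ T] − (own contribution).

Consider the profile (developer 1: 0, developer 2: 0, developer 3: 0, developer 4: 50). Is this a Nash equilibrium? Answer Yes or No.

Total = 50 < 200: not provided.
Developer 1 (pledges 0, payoff 0): pledging 80 → total 130, payoff -80. No gain.
Developer 2 (pledges 0, payoff 0): pledging 70 → total 120, payoff -70. No gain.
Developer 3 (pledges 0, payoff 0): pledging 80 → total 130, payoff -80. No gain.
Developer 4 (pledges 50, payoff -50): dropping to 0 → total 0, payoff 0. Profitable deviation.

No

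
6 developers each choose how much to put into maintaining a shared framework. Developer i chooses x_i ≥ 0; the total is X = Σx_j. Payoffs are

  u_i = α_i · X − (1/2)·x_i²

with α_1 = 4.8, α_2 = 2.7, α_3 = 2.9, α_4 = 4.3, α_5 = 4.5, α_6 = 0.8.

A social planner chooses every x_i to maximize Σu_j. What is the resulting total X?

120

Planner FOC: ∂(Σu_j)/∂x_i = (Σα_j) − x_i = 0, so x_i^SO = Σα_j = 20 for every i; X^SO = 120.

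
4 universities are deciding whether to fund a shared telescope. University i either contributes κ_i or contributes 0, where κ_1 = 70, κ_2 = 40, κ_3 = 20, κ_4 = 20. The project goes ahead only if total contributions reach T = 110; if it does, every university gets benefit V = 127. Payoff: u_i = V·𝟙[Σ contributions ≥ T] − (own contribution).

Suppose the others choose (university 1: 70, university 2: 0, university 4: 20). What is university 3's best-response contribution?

Others' total = 90. Contributing 20 brings total to 110 ≥ 110: gain V − κ_3 = 107.
Best response: 20.

20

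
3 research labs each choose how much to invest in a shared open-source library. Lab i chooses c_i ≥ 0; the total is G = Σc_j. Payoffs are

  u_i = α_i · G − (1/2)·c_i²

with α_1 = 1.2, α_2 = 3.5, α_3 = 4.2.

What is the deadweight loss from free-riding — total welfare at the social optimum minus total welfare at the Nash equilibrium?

Lab i's FOC: ∂u_i/∂c_i = α_i − c_i = 0, so c_i* = α_i.
NE contributions = (1.2, 3.5, 4.2); G = 8.9.
W^NE = (Σα)·G − ½Σα_i² = 8.9² − ½·31.33 = 63.545.
Planner sets c_i = Σα_j = 8.9 for every i, so G^SO = 3·8.9 = 26.7.
W^SO = (Σα)·G^SO − ½·3·(Σα)² = (3/2)·8.9² = 118.815.
Deadweight loss = W^SO − W^NE = 55.27.

55.27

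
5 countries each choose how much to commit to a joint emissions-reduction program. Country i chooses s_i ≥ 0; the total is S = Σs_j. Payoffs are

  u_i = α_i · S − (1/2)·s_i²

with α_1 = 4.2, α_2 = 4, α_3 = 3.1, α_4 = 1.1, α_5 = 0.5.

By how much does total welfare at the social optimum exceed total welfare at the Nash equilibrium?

271.97

Country i's FOC: ∂u_i/∂s_i = α_i − s_i = 0, so s_i* = α_i.
NE contributions = (4.2, 4, 3.1, 1.1, 0.5); S = 12.9.
W^NE = (Σα)·S − ½Σα_i² = 12.9² − ½·44.71 = 144.055.
Planner sets s_i = Σα_j = 12.9 for every i, so S^SO = 5·12.9 = 64.5.
W^SO = (Σα)·S^SO − ½·5·(Σα)² = (5/2)·12.9² = 416.025.
Deadweight loss = W^SO − W^NE = 271.97.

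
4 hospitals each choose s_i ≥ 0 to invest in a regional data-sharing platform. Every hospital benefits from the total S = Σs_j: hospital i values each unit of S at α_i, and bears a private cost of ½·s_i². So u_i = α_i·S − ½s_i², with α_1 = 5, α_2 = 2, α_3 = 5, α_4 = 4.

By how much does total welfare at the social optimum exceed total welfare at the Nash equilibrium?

Hospital i's FOC: ∂u_i/∂s_i = α_i − s_i = 0, so s_i* = α_i.
NE contributions = (5, 2, 5, 4); S = 16.
W^NE = (Σα)·S − ½Σα_i² = 16² − ½·70 = 221.
Planner sets s_i = Σα_j = 16 for every i, so S^SO = 4·16 = 64.
W^SO = (Σα)·S^SO − ½·4·(Σα)² = (4/2)·16² = 512.
Deadweight loss = W^SO − W^NE = 291.

291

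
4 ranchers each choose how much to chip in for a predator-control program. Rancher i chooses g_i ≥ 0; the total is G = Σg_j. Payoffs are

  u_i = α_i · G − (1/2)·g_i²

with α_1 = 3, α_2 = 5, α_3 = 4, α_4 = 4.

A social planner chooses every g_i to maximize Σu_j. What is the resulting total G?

64

Planner FOC: ∂(Σu_j)/∂g_i = (Σα_j) − g_i = 0, so g_i^SO = Σα_j = 16 for every i; G^SO = 64.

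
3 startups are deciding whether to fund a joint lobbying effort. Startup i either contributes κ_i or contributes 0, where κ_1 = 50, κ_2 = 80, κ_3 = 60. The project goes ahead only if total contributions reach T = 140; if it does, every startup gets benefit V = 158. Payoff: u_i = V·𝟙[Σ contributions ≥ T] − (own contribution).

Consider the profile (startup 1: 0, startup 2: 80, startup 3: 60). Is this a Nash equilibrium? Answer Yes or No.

Total = 140 ≥ 140: provided.
Startup 1 (pledges 0, payoff 158): pledging 50 → total 190, payoff 108. No gain.
Startup 2 (pledges 80, payoff 78): dropping to 0 → total 60, payoff 0. No gain.
Startup 3 (pledges 60, payoff 98): dropping to 0 → total 80, payoff 0. No gain.

Yes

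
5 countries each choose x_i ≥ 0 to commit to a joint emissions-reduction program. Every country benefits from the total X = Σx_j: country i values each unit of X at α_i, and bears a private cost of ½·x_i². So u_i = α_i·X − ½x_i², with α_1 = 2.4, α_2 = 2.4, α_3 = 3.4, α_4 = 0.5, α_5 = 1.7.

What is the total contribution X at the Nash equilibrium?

10.4

Country i's FOC: ∂u_i/∂x_i = α_i − x_i = 0, so x_i* = α_i.
NE contributions = (2.4, 2.4, 3.4, 0.5, 1.7); X = 10.4.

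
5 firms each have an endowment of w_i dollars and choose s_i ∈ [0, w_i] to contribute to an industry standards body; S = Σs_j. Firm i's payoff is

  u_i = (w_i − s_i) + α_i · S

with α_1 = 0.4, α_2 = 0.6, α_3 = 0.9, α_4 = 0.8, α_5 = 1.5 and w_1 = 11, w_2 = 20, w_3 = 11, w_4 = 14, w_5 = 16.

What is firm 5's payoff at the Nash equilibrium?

24

∂u_i/∂s_i = α_i − 1, so firm i contributes w_i if α_i > 1, else 0.
α_i > 1 for i ∈ {5}; NE contributions (0, 0, 0, 0, 16), S = 16.
u_5 = (16 − 16) + 1.5·16 = 24.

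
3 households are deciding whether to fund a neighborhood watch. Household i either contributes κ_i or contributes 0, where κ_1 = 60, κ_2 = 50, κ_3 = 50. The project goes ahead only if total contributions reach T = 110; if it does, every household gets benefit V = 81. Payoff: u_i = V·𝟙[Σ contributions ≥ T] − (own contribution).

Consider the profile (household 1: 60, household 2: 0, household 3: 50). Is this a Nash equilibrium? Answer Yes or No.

Yes

Total = 110 ≥ 110: provided.
Household 1 (pledges 60, payoff 21): dropping to 0 → total 50, payoff 0. No gain.
Household 2 (pledges 0, payoff 81): pledging 50 → total 160, payoff 31. No gain.
Household 3 (pledges 50, payoff 31): dropping to 0 → total 60, payoff 0. No gain.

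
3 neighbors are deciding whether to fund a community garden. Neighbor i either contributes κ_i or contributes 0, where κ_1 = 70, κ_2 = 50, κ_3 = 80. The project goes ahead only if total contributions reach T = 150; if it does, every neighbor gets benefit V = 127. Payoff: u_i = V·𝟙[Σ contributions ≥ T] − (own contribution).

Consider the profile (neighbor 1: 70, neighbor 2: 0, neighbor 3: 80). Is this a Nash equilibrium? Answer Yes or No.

Yes

Total = 150 ≥ 150: provided.
Neighbor 1 (pledges 70, payoff 57): dropping to 0 → total 80, payoff 0. No gain.
Neighbor 2 (pledges 0, payoff 127): pledging 50 → total 200, payoff 77. No gain.
Neighbor 3 (pledges 80, payoff 47): dropping to 0 → total 70, payoff 0. No gain.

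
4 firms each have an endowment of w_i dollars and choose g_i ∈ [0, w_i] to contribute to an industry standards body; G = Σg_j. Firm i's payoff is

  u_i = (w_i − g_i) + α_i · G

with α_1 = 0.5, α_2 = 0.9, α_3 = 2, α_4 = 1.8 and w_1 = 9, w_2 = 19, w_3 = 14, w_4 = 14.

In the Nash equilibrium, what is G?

∂u_i/∂g_i = α_i − 1, so firm i contributes w_i if α_i > 1, else 0.
α_i > 1 for i ∈ {3, 4}; NE contributions (0, 0, 14, 14), G = 28.

28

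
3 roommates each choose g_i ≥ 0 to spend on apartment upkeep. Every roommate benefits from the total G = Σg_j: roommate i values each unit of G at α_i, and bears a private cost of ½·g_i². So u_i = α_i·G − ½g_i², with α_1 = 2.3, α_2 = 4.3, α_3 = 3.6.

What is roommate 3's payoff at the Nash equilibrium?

Roommate i's FOC: ∂u_i/∂g_i = α_i − g_i = 0, so g_i* = α_i.
NE contributions = (2.3, 4.3, 3.6); G = 10.2.
u_3 = α_3·G − ½·(g_3)² = 3.6·10.2 − ½·3.6² = 30.24.

30.24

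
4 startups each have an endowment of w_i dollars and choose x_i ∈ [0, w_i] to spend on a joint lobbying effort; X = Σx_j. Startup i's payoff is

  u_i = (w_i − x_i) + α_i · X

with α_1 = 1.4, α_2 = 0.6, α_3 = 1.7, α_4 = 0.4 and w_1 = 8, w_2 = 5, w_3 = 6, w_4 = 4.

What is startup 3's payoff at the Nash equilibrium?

∂u_i/∂x_i = α_i − 1, so startup i contributes w_i if α_i > 1, else 0.
α_i > 1 for i ∈ {1, 3}; NE contributions (8, 0, 6, 0), X = 14.
u_3 = (6 − 6) + 1.7·14 = 23.8.

23.8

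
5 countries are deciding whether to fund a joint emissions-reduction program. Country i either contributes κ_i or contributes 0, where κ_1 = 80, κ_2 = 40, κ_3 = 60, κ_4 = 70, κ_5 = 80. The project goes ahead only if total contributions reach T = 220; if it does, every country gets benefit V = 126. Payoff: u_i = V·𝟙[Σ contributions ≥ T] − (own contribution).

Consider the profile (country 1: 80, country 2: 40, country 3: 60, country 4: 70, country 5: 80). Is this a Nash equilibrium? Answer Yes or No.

No

Total = 330 ≥ 220: provided.
Country 1 (pledges 80, payoff 46): dropping to 0 → total 250, payoff 126. Profitable deviation.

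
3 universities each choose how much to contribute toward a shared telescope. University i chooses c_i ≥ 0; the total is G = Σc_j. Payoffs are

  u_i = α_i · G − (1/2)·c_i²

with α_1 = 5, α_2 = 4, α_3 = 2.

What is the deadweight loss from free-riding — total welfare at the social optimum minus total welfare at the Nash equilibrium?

University i's FOC: ∂u_i/∂c_i = α_i − c_i = 0, so c_i* = α_i.
NE contributions = (5, 4, 2); G = 11.
W^NE = (Σα)·G − ½Σα_i² = 11² − ½·45 = 98.5.
Planner sets c_i = Σα_j = 11 for every i, so G^SO = 3·11 = 33.
W^SO = (Σα)·G^SO − ½·3·(Σα)² = (3/2)·11² = 181.5.
Deadweight loss = W^SO − W^NE = 83.

83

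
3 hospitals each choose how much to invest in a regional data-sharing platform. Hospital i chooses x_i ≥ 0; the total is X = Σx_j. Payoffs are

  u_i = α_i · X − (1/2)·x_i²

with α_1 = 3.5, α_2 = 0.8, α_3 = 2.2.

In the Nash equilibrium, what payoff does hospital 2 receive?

Hospital i's FOC: ∂u_i/∂x_i = α_i − x_i = 0, so x_i* = α_i.
NE contributions = (3.5, 0.8, 2.2); X = 6.5.
u_2 = α_2·X − ½·(x_2)² = 0.8·6.5 − ½·0.8² = 4.88.

4.88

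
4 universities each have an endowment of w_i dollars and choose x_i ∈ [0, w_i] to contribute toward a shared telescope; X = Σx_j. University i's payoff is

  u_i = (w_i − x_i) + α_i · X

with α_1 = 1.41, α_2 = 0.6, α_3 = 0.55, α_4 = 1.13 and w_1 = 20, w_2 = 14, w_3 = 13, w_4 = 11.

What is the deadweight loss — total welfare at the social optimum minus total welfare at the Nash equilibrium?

∂u_i/∂x_i = α_i − 1, so university i contributes w_i if α_i > 1, else 0.
α_i > 1 for i ∈ {1, 4}; NE contributions (20, 0, 0, 11), X = 31.
W^NE = Σw_i − X^NE + (Σα_i)·X^NE = 58 + 2.69·31 = 141.39.
Planner: ∂(Σu_j)/∂x_i = Σα_j − 1 = 2.69 > 0, so everyone contributes w_i; X^SO = 58, W^SO = 58 + 2.69·58 = 214.02.
Deadweight loss = 72.63.

72.63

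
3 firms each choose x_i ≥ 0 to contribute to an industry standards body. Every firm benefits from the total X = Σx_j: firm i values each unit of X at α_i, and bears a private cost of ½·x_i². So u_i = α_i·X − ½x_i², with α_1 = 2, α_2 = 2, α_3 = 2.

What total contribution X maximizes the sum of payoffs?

18

Planner FOC: ∂(Σu_j)/∂x_i = (Σα_j) − x_i = 0, so x_i^SO = Σα_j = 6 for every i; X^SO = 18.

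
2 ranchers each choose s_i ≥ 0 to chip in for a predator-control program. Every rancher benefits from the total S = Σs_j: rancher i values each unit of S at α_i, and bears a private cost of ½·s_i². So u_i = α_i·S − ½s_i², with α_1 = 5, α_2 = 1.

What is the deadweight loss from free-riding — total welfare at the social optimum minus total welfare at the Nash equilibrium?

13

Rancher i's FOC: ∂u_i/∂s_i = α_i − s_i = 0, so s_i* = α_i.
NE contributions = (5, 1); S = 6.
W^NE = (Σα)·S − ½Σα_i² = 6² − ½·26 = 23.
Planner sets s_i = Σα_j = 6 for every i, so S^SO = 2·6 = 12.
W^SO = (Σα)·S^SO − ½·2·(Σα)² = (2/2)·6² = 36.
Deadweight loss = W^SO − W^NE = 13.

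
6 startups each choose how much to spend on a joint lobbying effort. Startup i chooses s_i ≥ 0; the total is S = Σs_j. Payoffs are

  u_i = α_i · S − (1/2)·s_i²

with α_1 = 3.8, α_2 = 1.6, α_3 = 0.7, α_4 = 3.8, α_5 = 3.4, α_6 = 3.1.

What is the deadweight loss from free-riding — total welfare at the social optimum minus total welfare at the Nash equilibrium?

564.47

Startup i's FOC: ∂u_i/∂s_i = α_i − s_i = 0, so s_i* = α_i.
NE contributions = (3.8, 1.6, 0.7, 3.8, 3.4, 3.1); S = 16.4.
W^NE = (Σα)·S − ½Σα_i² = 16.4² − ½·53.1 = 242.41.
Planner sets s_i = Σα_j = 16.4 for every i, so S^SO = 6·16.4 = 98.4.
W^SO = (Σα)·S^SO − ½·6·(Σα)² = (6/2)·16.4² = 806.88.
Deadweight loss = W^SO − W^NE = 564.47.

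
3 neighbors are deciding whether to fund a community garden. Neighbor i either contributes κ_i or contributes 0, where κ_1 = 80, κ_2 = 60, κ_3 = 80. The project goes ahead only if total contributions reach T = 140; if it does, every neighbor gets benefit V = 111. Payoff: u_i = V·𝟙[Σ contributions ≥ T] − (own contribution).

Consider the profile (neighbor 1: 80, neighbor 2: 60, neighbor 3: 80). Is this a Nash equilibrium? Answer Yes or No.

Total = 220 ≥ 140: provided.
Neighbor 1 (pledges 80, payoff 31): dropping to 0 → total 140, payoff 111. Profitable deviation.

No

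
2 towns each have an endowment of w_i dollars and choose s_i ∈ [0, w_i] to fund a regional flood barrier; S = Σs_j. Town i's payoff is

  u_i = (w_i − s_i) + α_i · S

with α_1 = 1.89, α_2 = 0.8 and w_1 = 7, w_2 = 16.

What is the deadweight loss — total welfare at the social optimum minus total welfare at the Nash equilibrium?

27.04

∂u_i/∂s_i = α_i − 1, so town i contributes w_i if α_i > 1, else 0.
α_i > 1 for i ∈ {1}; NE contributions (7, 0), S = 7.
W^NE = Σw_i − S^NE + (Σα_i)·S^NE = 23 + 1.69·7 = 34.83.
Planner: ∂(Σu_j)/∂s_i = Σα_j − 1 = 1.69 > 0, so everyone contributes w_i; S^SO = 23, W^SO = 23 + 1.69·23 = 61.87.
Deadweight loss = 27.04.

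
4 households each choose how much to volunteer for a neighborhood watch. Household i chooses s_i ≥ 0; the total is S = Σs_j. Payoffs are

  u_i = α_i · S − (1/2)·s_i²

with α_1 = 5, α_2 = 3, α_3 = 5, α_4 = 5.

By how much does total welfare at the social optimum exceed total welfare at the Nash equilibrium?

366

Household i's FOC: ∂u_i/∂s_i = α_i − s_i = 0, so s_i* = α_i.
NE contributions = (5, 3, 5, 5); S = 18.
W^NE = (Σα)·S − ½Σα_i² = 18² − ½·84 = 282.
Planner sets s_i = Σα_j = 18 for every i, so S^SO = 4·18 = 72.
W^SO = (Σα)·S^SO − ½·4·(Σα)² = (4/2)·18² = 648.
Deadweight loss = W^SO − W^NE = 366.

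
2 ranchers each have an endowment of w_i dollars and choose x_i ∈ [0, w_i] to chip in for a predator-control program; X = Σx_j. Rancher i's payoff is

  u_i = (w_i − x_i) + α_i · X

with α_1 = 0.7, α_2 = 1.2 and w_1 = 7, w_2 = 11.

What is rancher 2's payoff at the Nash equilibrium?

∂u_i/∂x_i = α_i − 1, so rancher i contributes w_i if α_i > 1, else 0.
α_i > 1 for i ∈ {2}; NE contributions (0, 11), X = 11.
u_2 = (11 − 11) + 1.2·11 = 13.2.

13.2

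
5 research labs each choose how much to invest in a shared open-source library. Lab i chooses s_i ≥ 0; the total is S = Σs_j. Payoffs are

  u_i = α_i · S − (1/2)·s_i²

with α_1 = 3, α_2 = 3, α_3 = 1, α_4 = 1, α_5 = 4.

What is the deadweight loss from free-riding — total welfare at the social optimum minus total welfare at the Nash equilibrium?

Lab i's FOC: ∂u_i/∂s_i = α_i − s_i = 0, so s_i* = α_i.
NE contributions = (3, 3, 1, 1, 4); S = 12.
W^NE = (Σα)·S − ½Σα_i² = 12² − ½·36 = 126.
Planner sets s_i = Σα_j = 12 for every i, so S^SO = 5·12 = 60.
W^SO = (Σα)·S^SO − ½·5·(Σα)² = (5/2)·12² = 360.
Deadweight loss = W^SO − W^NE = 234.

234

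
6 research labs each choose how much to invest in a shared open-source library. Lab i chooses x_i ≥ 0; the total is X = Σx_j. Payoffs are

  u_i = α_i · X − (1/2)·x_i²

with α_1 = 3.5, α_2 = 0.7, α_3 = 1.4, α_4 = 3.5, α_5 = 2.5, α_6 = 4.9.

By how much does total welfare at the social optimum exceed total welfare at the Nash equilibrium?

573.105

Lab i's FOC: ∂u_i/∂x_i = α_i − x_i = 0, so x_i* = α_i.
NE contributions = (3.5, 0.7, 1.4, 3.5, 2.5, 4.9); X = 16.5.
W^NE = (Σα)·X − ½Σα_i² = 16.5² − ½·57.21 = 243.645.
Planner sets x_i = Σα_j = 16.5 for every i, so X^SO = 6·16.5 = 99.
W^SO = (Σα)·X^SO − ½·6·(Σα)² = (6/2)·16.5² = 816.75.
Deadweight loss = W^SO − W^NE = 573.105.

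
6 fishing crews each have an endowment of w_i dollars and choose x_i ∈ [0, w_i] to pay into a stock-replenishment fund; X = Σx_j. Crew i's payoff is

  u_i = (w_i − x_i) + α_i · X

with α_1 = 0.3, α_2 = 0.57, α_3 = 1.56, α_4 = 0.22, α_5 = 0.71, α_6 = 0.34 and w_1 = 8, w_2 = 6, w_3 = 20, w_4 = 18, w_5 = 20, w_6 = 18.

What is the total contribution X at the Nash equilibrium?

∂u_i/∂x_i = α_i − 1, so crew i contributes w_i if α_i > 1, else 0.
α_i > 1 for i ∈ {3}; NE contributions (0, 0, 20, 0, 0, 0), X = 20.

20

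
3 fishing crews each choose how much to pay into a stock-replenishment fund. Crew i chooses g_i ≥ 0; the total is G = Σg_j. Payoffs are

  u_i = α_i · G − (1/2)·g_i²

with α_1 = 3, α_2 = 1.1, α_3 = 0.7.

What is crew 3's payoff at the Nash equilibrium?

Crew i's FOC: ∂u_i/∂g_i = α_i − g_i = 0, so g_i* = α_i.
NE contributions = (3, 1.1, 0.7); G = 4.8.
u_3 = α_3·G − ½·(g_3)² = 0.7·4.8 − ½·0.7² = 3.115.

3.115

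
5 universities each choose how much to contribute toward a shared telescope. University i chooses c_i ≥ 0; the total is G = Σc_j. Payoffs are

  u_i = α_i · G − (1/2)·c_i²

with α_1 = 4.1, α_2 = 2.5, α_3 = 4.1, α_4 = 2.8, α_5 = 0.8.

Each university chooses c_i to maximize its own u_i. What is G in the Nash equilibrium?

14.3

University i's FOC: ∂u_i/∂c_i = α_i − c_i = 0, so c_i* = α_i.
NE contributions = (4.1, 2.5, 4.1, 2.8, 0.8); G = 14.3.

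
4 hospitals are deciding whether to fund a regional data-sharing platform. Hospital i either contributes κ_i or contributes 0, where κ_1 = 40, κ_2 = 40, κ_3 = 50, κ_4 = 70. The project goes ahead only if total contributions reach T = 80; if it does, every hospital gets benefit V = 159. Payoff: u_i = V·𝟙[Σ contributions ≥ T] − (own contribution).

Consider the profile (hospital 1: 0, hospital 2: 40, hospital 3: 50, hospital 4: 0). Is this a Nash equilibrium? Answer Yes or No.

Total = 90 ≥ 80: provided.
Hospital 1 (pledges 0, payoff 159): pledging 40 → total 130, payoff 119. No gain.
Hospital 2 (pledges 40, payoff 119): dropping to 0 → total 50, payoff 0. No gain.
Hospital 3 (pledges 50, payoff 109): dropping to 0 → total 40, payoff 0. No gain.
Hospital 4 (pledges 0, payoff 159): pledging 70 → total 160, payoff 89. No gain.

Yes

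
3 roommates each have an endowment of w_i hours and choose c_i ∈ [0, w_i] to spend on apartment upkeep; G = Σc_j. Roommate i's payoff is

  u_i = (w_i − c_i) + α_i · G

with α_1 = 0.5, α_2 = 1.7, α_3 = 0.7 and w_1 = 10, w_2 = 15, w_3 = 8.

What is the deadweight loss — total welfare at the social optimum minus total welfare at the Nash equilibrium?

34.2

∂u_i/∂c_i = α_i − 1, so roommate i contributes w_i if α_i > 1, else 0.
α_i > 1 for i ∈ {2}; NE contributions (0, 15, 0), G = 15.
W^NE = Σw_i − G^NE + (Σα_i)·G^NE = 33 + 1.9·15 = 61.5.
Planner: ∂(Σu_j)/∂c_i = Σα_j − 1 = 1.9 > 0, so everyone contributes w_i; G^SO = 33, W^SO = 33 + 1.9·33 = 95.7.
Deadweight loss = 34.2.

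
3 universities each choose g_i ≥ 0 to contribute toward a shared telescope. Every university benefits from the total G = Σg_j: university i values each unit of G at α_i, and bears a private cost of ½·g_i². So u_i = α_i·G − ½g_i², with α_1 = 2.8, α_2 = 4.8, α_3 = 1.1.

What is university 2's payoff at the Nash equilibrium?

30.24

University i's FOC: ∂u_i/∂g_i = α_i − g_i = 0, so g_i* = α_i.
NE contributions = (2.8, 4.8, 1.1); G = 8.7.
u_2 = α_2·G − ½·(g_2)² = 4.8·8.7 − ½·4.8² = 30.24.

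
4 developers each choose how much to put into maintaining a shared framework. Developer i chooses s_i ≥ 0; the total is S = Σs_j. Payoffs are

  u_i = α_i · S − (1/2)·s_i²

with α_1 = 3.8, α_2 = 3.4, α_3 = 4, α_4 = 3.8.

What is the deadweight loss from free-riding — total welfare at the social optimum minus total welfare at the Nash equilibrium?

Developer i's FOC: ∂u_i/∂s_i = α_i − s_i = 0, so s_i* = α_i.
NE contributions = (3.8, 3.4, 4, 3.8); S = 15.
W^NE = (Σα)·S − ½Σα_i² = 15² − ½·56.44 = 196.78.
Planner sets s_i = Σα_j = 15 for every i, so S^SO = 4·15 = 60.
W^SO = (Σα)·S^SO − ½·4·(Σα)² = (4/2)·15² = 450.
Deadweight loss = W^SO − W^NE = 253.22.

253.22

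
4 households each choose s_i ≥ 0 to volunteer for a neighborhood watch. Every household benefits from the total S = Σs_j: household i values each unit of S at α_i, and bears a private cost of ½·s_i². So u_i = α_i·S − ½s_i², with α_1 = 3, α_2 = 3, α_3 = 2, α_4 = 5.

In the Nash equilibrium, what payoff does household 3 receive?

24

Household i's FOC: ∂u_i/∂s_i = α_i − s_i = 0, so s_i* = α_i.
NE contributions = (3, 3, 2, 5); S = 13.
u_3 = α_3·S − ½·(s_3)² = 2·13 − ½·2² = 24.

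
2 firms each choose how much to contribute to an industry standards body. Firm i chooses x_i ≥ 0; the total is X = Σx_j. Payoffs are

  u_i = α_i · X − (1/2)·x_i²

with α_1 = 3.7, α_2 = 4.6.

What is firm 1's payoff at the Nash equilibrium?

23.865

Firm i's FOC: ∂u_i/∂x_i = α_i − x_i = 0, so x_i* = α_i.
NE contributions = (3.7, 4.6); X = 8.3.
u_1 = α_1·X − ½·(x_1)² = 3.7·8.3 − ½·3.7² = 23.865.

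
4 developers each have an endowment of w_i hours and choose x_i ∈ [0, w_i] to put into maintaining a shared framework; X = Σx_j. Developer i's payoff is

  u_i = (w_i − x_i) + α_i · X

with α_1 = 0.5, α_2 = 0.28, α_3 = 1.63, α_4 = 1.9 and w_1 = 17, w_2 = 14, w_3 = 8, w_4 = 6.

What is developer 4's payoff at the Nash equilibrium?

26.6

∂u_i/∂x_i = α_i − 1, so developer i contributes w_i if α_i > 1, else 0.
α_i > 1 for i ∈ {3, 4}; NE contributions (0, 0, 8, 6), X = 14.
u_4 = (6 − 6) + 1.9·14 = 26.6.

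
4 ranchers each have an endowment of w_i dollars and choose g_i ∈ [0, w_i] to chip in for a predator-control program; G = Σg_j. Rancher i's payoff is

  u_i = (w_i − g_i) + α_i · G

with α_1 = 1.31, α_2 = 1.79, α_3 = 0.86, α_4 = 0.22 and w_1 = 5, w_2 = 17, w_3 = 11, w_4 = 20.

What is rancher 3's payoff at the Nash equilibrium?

29.92

∂u_i/∂g_i = α_i − 1, so rancher i contributes w_i if α_i > 1, else 0.
α_i > 1 for i ∈ {1, 2}; NE contributions (5, 17, 0, 0), G = 22.
u_3 = (11 − 0) + 0.86·22 = 29.92.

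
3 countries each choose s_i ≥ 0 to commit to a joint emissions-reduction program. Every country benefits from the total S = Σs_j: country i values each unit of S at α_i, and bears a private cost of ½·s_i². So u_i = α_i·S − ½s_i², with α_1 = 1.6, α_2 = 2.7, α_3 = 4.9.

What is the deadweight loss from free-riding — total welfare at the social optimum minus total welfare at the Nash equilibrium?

59.25

Country i's FOC: ∂u_i/∂s_i = α_i − s_i = 0, so s_i* = α_i.
NE contributions = (1.6, 2.7, 4.9); S = 9.2.
W^NE = (Σα)·S − ½Σα_i² = 9.2² − ½·33.86 = 67.71.
Planner sets s_i = Σα_j = 9.2 for every i, so S^SO = 3·9.2 = 27.6.
W^SO = (Σα)·S^SO − ½·3·(Σα)² = (3/2)·9.2² = 126.96.
Deadweight loss = W^SO − W^NE = 59.25.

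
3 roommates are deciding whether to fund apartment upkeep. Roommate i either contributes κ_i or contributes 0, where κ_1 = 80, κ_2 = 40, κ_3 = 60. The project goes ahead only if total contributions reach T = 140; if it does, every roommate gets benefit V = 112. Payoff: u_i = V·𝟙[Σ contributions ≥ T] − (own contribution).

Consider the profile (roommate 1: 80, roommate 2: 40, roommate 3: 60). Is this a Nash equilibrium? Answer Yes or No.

Total = 180 ≥ 140: provided.
Roommate 1 (pledges 80, payoff 32): dropping to 0 → total 100, payoff 0. No gain.
Roommate 2 (pledges 40, payoff 72): dropping to 0 → total 140, payoff 112. Profitable deviation.

No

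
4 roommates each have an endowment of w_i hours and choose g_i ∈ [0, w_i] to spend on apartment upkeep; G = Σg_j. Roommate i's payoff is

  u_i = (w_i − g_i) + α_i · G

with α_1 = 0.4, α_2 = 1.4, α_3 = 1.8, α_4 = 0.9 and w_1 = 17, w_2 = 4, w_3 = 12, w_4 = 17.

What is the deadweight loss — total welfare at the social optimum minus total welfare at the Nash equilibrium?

119

∂u_i/∂g_i = α_i − 1, so roommate i contributes w_i if α_i > 1, else 0.
α_i > 1 for i ∈ {2, 3}; NE contributions (0, 4, 12, 0), G = 16.
W^NE = Σw_i − G^NE + (Σα_i)·G^NE = 50 + 3.5·16 = 106.
Planner: ∂(Σu_j)/∂g_i = Σα_j − 1 = 3.5 > 0, so everyone contributes w_i; G^SO = 50, W^SO = 50 + 3.5·50 = 225.
Deadweight loss = 119.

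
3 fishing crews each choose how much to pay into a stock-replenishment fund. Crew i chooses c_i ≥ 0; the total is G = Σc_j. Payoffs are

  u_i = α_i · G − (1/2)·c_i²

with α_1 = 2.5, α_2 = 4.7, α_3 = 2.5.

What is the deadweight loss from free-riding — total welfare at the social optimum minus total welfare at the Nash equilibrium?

Crew i's FOC: ∂u_i/∂c_i = α_i − c_i = 0, so c_i* = α_i.
NE contributions = (2.5, 4.7, 2.5); G = 9.7.
W^NE = (Σα)·G − ½Σα_i² = 9.7² − ½·34.59 = 76.795.
Planner sets c_i = Σα_j = 9.7 for every i, so G^SO = 3·9.7 = 29.1.
W^SO = (Σα)·G^SO − ½·3·(Σα)² = (3/2)·9.7² = 141.135.
Deadweight loss = W^SO − W^NE = 64.34.

64.34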